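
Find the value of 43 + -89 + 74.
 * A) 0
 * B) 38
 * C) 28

First: 43 + -89 = -46
Then: -46 + 74 = 28
C) 28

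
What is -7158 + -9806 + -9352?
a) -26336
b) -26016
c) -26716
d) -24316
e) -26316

First: -7158 + -9806 = -16964
Then: -16964 + -9352 = -26316
e) -26316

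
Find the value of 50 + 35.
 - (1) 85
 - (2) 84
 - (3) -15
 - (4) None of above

50 + 35 = 85
1) 85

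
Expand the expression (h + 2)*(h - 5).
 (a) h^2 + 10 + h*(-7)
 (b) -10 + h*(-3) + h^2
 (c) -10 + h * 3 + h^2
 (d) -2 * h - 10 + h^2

Expanding (h + 2)*(h - 5):
= -10 + h*(-3) + h^2
b) -10 + h*(-3) + h^2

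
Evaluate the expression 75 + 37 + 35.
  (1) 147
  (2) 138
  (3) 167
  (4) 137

First: 75 + 37 = 112
Then: 112 + 35 = 147
1) 147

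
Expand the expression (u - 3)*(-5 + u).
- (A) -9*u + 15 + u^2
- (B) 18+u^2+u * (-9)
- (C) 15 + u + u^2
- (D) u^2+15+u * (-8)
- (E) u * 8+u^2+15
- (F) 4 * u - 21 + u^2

Expanding (u - 3)*(-5 + u):
= u^2+15+u * (-8)
D) u^2+15+u * (-8)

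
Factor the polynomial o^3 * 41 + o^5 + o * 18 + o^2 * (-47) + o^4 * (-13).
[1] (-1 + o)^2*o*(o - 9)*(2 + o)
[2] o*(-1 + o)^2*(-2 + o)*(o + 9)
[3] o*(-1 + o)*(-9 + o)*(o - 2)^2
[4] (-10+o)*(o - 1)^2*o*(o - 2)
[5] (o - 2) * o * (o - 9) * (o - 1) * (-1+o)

We need to factor o^3 * 41 + o^5 + o * 18 + o^2 * (-47) + o^4 * (-13).
The factored form is (o - 2) * o * (o - 9) * (o - 1) * (-1+o).
5) (o - 2) * o * (o - 9) * (o - 1) * (-1+o)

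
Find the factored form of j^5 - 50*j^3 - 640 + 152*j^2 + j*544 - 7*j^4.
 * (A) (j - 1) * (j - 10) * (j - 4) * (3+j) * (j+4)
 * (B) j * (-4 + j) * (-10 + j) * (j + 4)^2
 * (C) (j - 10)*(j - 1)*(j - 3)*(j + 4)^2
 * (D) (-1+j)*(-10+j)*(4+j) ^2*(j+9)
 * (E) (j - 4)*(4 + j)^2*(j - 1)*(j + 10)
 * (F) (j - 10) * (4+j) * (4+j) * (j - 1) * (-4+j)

We need to factor j^5 - 50*j^3 - 640 + 152*j^2 + j*544 - 7*j^4.
The factored form is (j - 10) * (4+j) * (4+j) * (j - 1) * (-4+j).
F) (j - 10) * (4+j) * (4+j) * (j - 1) * (-4+j)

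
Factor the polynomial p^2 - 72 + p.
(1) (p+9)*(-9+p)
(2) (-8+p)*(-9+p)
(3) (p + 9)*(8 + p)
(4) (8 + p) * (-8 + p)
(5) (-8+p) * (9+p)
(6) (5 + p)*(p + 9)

We need to factor p^2 - 72 + p.
The factored form is (-8+p) * (9+p).
5) (-8+p) * (9+p)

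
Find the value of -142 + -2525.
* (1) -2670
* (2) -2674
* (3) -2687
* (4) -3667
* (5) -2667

-142 + -2525 = -2667
5) -2667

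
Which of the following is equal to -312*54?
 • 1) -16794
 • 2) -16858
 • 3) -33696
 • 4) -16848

-312 * 54 = -16848
4) -16848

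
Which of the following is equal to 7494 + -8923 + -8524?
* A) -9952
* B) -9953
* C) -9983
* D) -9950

First: 7494 + -8923 = -1429
Then: -1429 + -8524 = -9953
B) -9953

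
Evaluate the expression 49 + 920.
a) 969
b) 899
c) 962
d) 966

49 + 920 = 969
a) 969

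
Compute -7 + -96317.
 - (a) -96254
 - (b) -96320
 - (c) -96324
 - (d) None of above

-7 + -96317 = -96324
c) -96324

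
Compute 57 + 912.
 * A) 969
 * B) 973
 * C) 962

57 + 912 = 969
A) 969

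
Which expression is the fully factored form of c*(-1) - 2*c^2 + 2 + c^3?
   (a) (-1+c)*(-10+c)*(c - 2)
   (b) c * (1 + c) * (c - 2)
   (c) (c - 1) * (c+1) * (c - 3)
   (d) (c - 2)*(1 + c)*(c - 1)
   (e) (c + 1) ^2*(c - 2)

We need to factor c*(-1) - 2*c^2 + 2 + c^3.
The factored form is (c - 2)*(1 + c)*(c - 1).
d) (c - 2)*(1 + c)*(c - 1)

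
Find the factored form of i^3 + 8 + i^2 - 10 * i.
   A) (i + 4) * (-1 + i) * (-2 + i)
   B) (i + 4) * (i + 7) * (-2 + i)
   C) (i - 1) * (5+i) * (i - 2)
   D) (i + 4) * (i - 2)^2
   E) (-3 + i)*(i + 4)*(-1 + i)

We need to factor i^3 + 8 + i^2 - 10 * i.
The factored form is (i + 4) * (-1 + i) * (-2 + i).
A) (i + 4) * (-1 + i) * (-2 + i)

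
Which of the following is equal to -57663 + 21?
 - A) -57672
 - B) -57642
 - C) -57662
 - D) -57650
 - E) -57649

-57663 + 21 = -57642
B) -57642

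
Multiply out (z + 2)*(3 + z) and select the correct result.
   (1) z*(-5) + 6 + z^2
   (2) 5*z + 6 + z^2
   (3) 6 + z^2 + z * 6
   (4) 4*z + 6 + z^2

Expanding (z + 2)*(3 + z):
= 5*z + 6 + z^2
2) 5*z + 6 + z^2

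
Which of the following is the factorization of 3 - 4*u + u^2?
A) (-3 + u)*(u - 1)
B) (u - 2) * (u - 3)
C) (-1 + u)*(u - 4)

We need to factor 3 - 4*u + u^2.
The factored form is (-3 + u)*(u - 1).
A) (-3 + u)*(u - 1)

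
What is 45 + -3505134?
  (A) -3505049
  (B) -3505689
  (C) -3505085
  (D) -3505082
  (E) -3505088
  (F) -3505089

45 + -3505134 = -3505089
F) -3505089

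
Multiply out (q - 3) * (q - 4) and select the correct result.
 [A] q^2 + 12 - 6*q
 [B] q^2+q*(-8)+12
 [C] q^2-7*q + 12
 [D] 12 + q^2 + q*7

Expanding (q - 3) * (q - 4):
= q^2-7*q + 12
C) q^2-7*q + 12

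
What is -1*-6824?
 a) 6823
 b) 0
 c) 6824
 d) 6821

-1 * -6824 = 6824
c) 6824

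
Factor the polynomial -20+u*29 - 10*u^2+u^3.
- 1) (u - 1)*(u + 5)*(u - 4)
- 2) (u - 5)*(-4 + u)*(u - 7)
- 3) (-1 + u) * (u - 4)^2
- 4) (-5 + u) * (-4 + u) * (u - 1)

We need to factor -20+u*29 - 10*u^2+u^3.
The factored form is (-5 + u) * (-4 + u) * (u - 1).
4) (-5 + u) * (-4 + u) * (u - 1)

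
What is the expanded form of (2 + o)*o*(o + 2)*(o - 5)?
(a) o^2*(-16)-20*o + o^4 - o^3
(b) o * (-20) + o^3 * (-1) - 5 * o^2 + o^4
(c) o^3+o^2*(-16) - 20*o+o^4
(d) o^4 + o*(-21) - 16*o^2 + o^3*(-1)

Expanding (2 + o)*o*(o + 2)*(o - 5):
= o^2*(-16)-20*o + o^4 - o^3
a) o^2*(-16)-20*o + o^4 - o^3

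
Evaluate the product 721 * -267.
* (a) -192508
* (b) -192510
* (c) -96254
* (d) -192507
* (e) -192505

721 * -267 = -192507
d) -192507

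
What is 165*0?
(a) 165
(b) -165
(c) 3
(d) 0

165 * 0 = 0
d) 0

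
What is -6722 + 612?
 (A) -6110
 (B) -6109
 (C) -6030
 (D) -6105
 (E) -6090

-6722 + 612 = -6110
A) -6110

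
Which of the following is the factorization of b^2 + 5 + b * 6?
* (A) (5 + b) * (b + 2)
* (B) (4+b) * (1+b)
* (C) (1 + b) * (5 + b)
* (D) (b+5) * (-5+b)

We need to factor b^2 + 5 + b * 6.
The factored form is (1 + b) * (5 + b).
C) (1 + b) * (5 + b)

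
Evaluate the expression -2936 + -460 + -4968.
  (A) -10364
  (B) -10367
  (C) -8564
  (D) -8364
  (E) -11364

First: -2936 + -460 = -3396
Then: -3396 + -4968 = -8364
D) -8364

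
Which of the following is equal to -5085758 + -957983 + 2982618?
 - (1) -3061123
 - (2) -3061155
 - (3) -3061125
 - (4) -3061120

First: -5085758 + -957983 = -6043741
Then: -6043741 + 2982618 = -3061123
1) -3061123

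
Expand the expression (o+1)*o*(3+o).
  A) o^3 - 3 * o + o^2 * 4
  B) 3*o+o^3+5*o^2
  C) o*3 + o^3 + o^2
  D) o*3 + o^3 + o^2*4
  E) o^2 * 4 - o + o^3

Expanding (o+1)*o*(3+o):
= o*3 + o^3 + o^2*4
D) o*3 + o^3 + o^2*4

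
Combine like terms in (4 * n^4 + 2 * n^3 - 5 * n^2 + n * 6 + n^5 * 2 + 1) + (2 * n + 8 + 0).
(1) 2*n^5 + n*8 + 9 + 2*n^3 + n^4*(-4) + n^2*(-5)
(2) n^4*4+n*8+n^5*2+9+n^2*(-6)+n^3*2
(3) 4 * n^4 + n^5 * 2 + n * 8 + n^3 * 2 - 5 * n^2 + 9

Adding the polynomials and combining like terms:
(4*n^4 + 2*n^3 - 5*n^2 + n*6 + n^5*2 + 1) + (2*n + 8 + 0)
= 4 * n^4 + n^5 * 2 + n * 8 + n^3 * 2 - 5 * n^2 + 9
3) 4 * n^4 + n^5 * 2 + n * 8 + n^3 * 2 - 5 * n^2 + 9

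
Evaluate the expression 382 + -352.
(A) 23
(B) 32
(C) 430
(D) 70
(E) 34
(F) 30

382 + -352 = 30
F) 30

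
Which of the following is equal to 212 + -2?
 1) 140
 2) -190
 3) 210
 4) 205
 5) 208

212 + -2 = 210
3) 210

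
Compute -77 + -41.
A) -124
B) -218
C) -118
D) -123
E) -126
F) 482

-77 + -41 = -118
C) -118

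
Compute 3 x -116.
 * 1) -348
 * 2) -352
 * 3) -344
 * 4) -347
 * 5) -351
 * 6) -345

3 * -116 = -348
1) -348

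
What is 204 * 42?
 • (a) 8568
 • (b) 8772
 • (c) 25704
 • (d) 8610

204 * 42 = 8568
a) 8568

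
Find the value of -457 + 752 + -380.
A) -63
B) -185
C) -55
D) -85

First: -457 + 752 = 295
Then: 295 + -380 = -85
D) -85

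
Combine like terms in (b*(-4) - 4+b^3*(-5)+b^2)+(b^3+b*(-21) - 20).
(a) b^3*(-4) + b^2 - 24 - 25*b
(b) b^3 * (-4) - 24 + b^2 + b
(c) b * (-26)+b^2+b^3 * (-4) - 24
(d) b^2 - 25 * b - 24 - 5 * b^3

Adding the polynomials and combining like terms:
(b*(-4) - 4 + b^3*(-5) + b^2) + (b^3 + b*(-21) - 20)
= b^3*(-4) + b^2 - 24 - 25*b
a) b^3*(-4) + b^2 - 24 - 25*b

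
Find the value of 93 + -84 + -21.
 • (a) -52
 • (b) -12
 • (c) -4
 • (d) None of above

First: 93 + -84 = 9
Then: 9 + -21 = -12
b) -12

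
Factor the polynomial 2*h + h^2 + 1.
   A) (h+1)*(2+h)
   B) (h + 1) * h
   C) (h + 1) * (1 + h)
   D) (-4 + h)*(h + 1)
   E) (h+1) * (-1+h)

We need to factor 2*h + h^2 + 1.
The factored form is (h + 1) * (1 + h).
C) (h + 1) * (1 + h)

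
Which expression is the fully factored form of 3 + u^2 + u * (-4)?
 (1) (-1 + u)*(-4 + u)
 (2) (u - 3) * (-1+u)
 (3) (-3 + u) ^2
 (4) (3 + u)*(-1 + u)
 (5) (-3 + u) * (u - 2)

We need to factor 3 + u^2 + u * (-4).
The factored form is (u - 3) * (-1+u).
2) (u - 3) * (-1+u)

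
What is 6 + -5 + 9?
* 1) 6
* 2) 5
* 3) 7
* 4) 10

First: 6 + -5 = 1
Then: 1 + 9 = 10
4) 10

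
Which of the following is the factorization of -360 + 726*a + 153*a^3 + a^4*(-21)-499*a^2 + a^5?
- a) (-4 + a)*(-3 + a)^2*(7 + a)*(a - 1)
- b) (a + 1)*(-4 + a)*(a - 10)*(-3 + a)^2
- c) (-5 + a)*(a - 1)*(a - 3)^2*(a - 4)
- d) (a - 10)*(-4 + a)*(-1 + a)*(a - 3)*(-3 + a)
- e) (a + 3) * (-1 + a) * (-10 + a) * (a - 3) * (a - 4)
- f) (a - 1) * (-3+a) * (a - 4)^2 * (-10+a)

We need to factor -360 + 726*a + 153*a^3 + a^4*(-21)-499*a^2 + a^5.
The factored form is (a - 10)*(-4 + a)*(-1 + a)*(a - 3)*(-3 + a).
d) (a - 10)*(-4 + a)*(-1 + a)*(a - 3)*(-3 + a)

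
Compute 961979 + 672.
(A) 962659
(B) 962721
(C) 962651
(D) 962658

961979 + 672 = 962651
C) 962651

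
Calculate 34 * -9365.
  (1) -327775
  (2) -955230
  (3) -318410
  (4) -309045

34 * -9365 = -318410
3) -318410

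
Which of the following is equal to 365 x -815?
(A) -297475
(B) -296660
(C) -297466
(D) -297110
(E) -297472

365 * -815 = -297475
A) -297475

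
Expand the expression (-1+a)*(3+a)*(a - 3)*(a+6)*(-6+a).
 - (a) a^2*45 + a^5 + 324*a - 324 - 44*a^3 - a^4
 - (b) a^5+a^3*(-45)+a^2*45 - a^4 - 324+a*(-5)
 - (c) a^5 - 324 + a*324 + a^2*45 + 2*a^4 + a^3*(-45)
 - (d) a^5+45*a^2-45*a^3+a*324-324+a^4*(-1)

Expanding (-1+a)*(3+a)*(a - 3)*(a+6)*(-6+a):
= a^5+45*a^2-45*a^3+a*324-324+a^4*(-1)
d) a^5+45*a^2-45*a^3+a*324-324+a^4*(-1)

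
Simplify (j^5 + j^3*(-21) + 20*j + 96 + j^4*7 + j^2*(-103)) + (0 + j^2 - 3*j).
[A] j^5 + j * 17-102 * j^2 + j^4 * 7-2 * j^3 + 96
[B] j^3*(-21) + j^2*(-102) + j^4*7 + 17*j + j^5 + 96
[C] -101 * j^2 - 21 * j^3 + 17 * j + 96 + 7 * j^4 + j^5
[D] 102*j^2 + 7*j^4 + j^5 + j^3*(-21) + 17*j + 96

Adding the polynomials and combining like terms:
(j^5 + j^3*(-21) + 20*j + 96 + j^4*7 + j^2*(-103)) + (0 + j^2 - 3*j)
= j^3*(-21) + j^2*(-102) + j^4*7 + 17*j + j^5 + 96
B) j^3*(-21) + j^2*(-102) + j^4*7 + 17*j + j^5 + 96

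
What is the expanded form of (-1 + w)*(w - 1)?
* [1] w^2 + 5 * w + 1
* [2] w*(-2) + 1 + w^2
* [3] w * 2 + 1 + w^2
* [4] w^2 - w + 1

Expanding (-1 + w)*(w - 1):
= w*(-2) + 1 + w^2
2) w*(-2) + 1 + w^2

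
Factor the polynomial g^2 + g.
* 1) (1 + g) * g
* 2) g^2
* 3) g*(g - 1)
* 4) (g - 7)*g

We need to factor g^2 + g.
The factored form is (1 + g) * g.
1) (1 + g) * g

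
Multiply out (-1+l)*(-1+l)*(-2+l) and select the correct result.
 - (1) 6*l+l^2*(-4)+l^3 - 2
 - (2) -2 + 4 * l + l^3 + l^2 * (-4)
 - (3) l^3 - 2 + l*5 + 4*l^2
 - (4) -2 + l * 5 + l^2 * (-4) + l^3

Expanding (-1+l)*(-1+l)*(-2+l):
= -2 + l * 5 + l^2 * (-4) + l^3
4) -2 + l * 5 + l^2 * (-4) + l^3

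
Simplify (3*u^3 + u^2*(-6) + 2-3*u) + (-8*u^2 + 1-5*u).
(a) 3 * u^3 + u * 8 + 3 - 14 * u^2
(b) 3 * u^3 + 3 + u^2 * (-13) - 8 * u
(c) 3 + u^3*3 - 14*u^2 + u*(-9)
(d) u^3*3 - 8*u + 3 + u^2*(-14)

Adding the polynomials and combining like terms:
(3*u^3 + u^2*(-6) + 2 - 3*u) + (-8*u^2 + 1 - 5*u)
= u^3*3 - 8*u + 3 + u^2*(-14)
d) u^3*3 - 8*u + 3 + u^2*(-14)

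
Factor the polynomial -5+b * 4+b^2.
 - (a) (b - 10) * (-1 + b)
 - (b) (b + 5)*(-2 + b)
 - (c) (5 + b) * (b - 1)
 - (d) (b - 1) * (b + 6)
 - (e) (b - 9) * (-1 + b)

We need to factor -5+b * 4+b^2.
The factored form is (5 + b) * (b - 1).
c) (5 + b) * (b - 1)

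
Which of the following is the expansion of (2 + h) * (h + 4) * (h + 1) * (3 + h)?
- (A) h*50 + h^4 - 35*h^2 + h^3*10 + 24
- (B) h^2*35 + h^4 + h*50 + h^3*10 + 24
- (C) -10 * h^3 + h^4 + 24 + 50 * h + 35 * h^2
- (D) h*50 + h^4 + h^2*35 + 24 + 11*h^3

Expanding (2 + h) * (h + 4) * (h + 1) * (3 + h):
= h^2*35 + h^4 + h*50 + h^3*10 + 24
B) h^2*35 + h^4 + h*50 + h^3*10 + 24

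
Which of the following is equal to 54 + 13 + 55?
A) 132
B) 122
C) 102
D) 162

First: 54 + 13 = 67
Then: 67 + 55 = 122
B) 122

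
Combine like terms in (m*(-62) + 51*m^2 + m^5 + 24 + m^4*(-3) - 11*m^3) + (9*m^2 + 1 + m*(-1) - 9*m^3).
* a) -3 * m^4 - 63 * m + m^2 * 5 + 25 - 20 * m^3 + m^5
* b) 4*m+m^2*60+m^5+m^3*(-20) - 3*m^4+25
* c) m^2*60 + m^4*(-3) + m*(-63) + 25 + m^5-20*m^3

Adding the polynomials and combining like terms:
(m*(-62) + 51*m^2 + m^5 + 24 + m^4*(-3) - 11*m^3) + (9*m^2 + 1 + m*(-1) - 9*m^3)
= m^2*60 + m^4*(-3) + m*(-63) + 25 + m^5-20*m^3
c) m^2*60 + m^4*(-3) + m*(-63) + 25 + m^5-20*m^3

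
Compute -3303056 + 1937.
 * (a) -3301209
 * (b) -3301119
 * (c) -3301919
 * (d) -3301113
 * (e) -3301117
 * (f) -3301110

-3303056 + 1937 = -3301119
b) -3301119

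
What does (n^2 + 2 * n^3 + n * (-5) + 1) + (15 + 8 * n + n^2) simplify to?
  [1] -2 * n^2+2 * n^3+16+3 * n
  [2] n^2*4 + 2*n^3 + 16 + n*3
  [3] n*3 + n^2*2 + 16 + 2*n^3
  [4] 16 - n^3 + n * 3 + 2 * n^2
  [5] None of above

Adding the polynomials and combining like terms:
(n^2 + 2*n^3 + n*(-5) + 1) + (15 + 8*n + n^2)
= n*3 + n^2*2 + 16 + 2*n^3
3) n*3 + n^2*2 + 16 + 2*n^3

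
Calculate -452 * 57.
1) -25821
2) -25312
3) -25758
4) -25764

-452 * 57 = -25764
4) -25764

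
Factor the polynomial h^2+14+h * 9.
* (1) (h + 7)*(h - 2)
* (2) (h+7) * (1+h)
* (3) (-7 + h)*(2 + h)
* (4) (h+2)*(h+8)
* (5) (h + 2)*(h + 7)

We need to factor h^2+14+h * 9.
The factored form is (h + 2)*(h + 7).
5) (h + 2)*(h + 7)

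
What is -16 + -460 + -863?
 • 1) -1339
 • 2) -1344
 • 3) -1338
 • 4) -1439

First: -16 + -460 = -476
Then: -476 + -863 = -1339
1) -1339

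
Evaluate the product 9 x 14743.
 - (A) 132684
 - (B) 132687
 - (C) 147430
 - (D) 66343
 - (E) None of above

9 * 14743 = 132687
B) 132687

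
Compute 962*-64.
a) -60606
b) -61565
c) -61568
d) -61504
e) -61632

962 * -64 = -61568
c) -61568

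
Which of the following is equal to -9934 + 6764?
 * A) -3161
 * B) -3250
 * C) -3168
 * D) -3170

-9934 + 6764 = -3170
D) -3170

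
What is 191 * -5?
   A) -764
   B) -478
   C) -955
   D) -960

191 * -5 = -955
C) -955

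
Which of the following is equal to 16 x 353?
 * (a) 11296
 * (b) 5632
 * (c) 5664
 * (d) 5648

16 * 353 = 5648
d) 5648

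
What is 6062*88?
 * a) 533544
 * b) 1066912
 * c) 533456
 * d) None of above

6062 * 88 = 533456
c) 533456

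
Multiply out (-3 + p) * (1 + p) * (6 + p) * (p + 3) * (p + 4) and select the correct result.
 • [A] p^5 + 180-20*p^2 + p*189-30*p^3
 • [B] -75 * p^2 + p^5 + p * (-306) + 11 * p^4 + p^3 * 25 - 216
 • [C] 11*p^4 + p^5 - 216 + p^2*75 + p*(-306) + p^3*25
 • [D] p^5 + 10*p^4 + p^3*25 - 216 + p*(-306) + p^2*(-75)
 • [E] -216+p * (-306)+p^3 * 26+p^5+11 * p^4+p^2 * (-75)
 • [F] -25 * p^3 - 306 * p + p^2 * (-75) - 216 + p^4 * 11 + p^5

Expanding (-3 + p) * (1 + p) * (6 + p) * (p + 3) * (p + 4):
= -75 * p^2 + p^5 + p * (-306) + 11 * p^4 + p^3 * 25 - 216
B) -75 * p^2 + p^5 + p * (-306) + 11 * p^4 + p^3 * 25 - 216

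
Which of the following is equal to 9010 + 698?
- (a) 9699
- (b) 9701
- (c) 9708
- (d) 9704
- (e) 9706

9010 + 698 = 9708
c) 9708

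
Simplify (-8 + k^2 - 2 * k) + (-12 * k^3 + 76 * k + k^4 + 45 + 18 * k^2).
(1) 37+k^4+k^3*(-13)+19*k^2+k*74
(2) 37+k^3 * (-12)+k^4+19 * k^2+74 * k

Adding the polynomials and combining like terms:
(-8 + k^2 - 2*k) + (-12*k^3 + 76*k + k^4 + 45 + 18*k^2)
= 37+k^3 * (-12)+k^4+19 * k^2+74 * k
2) 37+k^3 * (-12)+k^4+19 * k^2+74 * k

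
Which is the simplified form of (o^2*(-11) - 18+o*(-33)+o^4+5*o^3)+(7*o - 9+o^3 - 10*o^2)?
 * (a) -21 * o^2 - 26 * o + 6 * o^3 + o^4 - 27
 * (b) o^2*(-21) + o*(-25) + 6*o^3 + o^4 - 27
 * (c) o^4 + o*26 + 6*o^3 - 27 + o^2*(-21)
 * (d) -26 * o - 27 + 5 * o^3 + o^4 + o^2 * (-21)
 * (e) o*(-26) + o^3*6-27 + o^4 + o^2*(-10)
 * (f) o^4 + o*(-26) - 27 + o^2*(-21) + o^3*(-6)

Adding the polynomials and combining like terms:
(o^2*(-11) - 18 + o*(-33) + o^4 + 5*o^3) + (7*o - 9 + o^3 - 10*o^2)
= -21 * o^2 - 26 * o + 6 * o^3 + o^4 - 27
a) -21 * o^2 - 26 * o + 6 * o^3 + o^4 - 27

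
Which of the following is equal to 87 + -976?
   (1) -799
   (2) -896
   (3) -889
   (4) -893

87 + -976 = -889
3) -889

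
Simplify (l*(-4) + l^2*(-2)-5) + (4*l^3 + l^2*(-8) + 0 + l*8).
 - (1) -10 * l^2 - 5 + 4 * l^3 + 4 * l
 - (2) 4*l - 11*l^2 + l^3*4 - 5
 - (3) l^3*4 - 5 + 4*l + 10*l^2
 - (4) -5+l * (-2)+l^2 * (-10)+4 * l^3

Adding the polynomials and combining like terms:
(l*(-4) + l^2*(-2) - 5) + (4*l^3 + l^2*(-8) + 0 + l*8)
= -10 * l^2 - 5 + 4 * l^3 + 4 * l
1) -10 * l^2 - 5 + 4 * l^3 + 4 * l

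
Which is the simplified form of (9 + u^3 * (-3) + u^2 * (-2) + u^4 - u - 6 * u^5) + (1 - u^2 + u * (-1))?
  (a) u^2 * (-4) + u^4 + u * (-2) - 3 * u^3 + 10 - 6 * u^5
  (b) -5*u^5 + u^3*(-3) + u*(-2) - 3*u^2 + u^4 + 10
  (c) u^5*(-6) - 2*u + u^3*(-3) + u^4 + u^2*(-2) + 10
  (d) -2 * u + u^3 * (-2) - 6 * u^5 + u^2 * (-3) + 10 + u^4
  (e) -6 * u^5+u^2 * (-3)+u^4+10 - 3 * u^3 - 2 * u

Adding the polynomials and combining like terms:
(9 + u^3*(-3) + u^2*(-2) + u^4 - u - 6*u^5) + (1 - u^2 + u*(-1))
= -6 * u^5+u^2 * (-3)+u^4+10 - 3 * u^3 - 2 * u
e) -6 * u^5+u^2 * (-3)+u^4+10 - 3 * u^3 - 2 * u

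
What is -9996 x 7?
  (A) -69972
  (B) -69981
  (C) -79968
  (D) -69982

-9996 * 7 = -69972
A) -69972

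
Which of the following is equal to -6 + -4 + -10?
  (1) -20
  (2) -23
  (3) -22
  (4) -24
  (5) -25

First: -6 + -4 = -10
Then: -10 + -10 = -20
1) -20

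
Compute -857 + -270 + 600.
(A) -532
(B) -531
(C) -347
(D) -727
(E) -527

First: -857 + -270 = -1127
Then: -1127 + 600 = -527
E) -527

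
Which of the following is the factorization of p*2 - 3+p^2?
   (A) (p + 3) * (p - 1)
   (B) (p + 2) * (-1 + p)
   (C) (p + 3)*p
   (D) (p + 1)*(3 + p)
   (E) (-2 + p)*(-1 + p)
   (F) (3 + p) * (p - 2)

We need to factor p*2 - 3+p^2.
The factored form is (p + 3) * (p - 1).
A) (p + 3) * (p - 1)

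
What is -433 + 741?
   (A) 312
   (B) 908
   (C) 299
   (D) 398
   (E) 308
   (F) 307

-433 + 741 = 308
E) 308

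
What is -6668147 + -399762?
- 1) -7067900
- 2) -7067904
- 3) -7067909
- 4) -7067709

-6668147 + -399762 = -7067909
3) -7067909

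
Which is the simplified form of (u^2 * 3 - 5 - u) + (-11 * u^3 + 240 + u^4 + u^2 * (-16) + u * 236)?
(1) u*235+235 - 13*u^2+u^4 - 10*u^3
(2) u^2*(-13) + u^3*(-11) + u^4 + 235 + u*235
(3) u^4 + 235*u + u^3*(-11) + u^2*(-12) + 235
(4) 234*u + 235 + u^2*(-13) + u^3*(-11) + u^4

Adding the polynomials and combining like terms:
(u^2*3 - 5 - u) + (-11*u^3 + 240 + u^4 + u^2*(-16) + u*236)
= u^2*(-13) + u^3*(-11) + u^4 + 235 + u*235
2) u^2*(-13) + u^3*(-11) + u^4 + 235 + u*235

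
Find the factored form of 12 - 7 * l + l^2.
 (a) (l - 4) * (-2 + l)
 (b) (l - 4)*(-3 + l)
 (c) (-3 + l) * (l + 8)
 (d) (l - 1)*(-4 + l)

We need to factor 12 - 7 * l + l^2.
The factored form is (l - 4)*(-3 + l).
b) (l - 4)*(-3 + l)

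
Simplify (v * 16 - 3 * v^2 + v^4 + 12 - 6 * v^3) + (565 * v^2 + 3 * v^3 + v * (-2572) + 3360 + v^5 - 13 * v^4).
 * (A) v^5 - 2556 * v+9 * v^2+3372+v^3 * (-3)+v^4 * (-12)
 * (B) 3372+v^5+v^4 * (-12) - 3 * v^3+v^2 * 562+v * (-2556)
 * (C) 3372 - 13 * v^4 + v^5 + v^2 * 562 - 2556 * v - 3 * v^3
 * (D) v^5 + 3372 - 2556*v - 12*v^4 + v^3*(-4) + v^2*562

Adding the polynomials and combining like terms:
(v*16 - 3*v^2 + v^4 + 12 - 6*v^3) + (565*v^2 + 3*v^3 + v*(-2572) + 3360 + v^5 - 13*v^4)
= 3372+v^5+v^4 * (-12) - 3 * v^3+v^2 * 562+v * (-2556)
B) 3372+v^5+v^4 * (-12) - 3 * v^3+v^2 * 562+v * (-2556)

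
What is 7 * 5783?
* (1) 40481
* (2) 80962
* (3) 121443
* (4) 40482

7 * 5783 = 40481
1) 40481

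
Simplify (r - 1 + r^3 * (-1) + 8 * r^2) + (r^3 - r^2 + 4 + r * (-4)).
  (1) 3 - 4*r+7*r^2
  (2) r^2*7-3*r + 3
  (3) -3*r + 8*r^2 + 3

Adding the polynomials and combining like terms:
(r - 1 + r^3*(-1) + 8*r^2) + (r^3 - r^2 + 4 + r*(-4))
= r^2*7-3*r + 3
2) r^2*7-3*r + 3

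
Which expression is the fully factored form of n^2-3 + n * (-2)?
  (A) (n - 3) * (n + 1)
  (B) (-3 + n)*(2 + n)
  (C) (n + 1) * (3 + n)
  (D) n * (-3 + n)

We need to factor n^2-3 + n * (-2).
The factored form is (n - 3) * (n + 1).
A) (n - 3) * (n + 1)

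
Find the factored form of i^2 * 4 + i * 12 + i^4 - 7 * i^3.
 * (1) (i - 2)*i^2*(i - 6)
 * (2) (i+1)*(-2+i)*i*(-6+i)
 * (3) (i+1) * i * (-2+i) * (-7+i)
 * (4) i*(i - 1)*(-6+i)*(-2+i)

We need to factor i^2 * 4 + i * 12 + i^4 - 7 * i^3.
The factored form is (i+1)*(-2+i)*i*(-6+i).
2) (i+1)*(-2+i)*i*(-6+i)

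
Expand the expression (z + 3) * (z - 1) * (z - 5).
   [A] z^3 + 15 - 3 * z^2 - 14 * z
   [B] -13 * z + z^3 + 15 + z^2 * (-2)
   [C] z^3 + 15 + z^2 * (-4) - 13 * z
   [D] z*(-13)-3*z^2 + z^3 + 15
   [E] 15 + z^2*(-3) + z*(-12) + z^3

Expanding (z + 3) * (z - 1) * (z - 5):
= z*(-13)-3*z^2 + z^3 + 15
D) z*(-13)-3*z^2 + z^3 + 15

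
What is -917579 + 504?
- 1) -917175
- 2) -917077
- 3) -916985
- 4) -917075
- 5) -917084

-917579 + 504 = -917075
4) -917075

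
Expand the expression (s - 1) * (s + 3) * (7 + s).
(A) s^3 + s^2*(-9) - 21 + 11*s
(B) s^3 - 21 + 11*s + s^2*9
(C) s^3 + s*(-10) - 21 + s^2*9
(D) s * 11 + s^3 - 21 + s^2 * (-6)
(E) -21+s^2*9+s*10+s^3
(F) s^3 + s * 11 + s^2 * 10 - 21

Expanding (s - 1) * (s + 3) * (7 + s):
= s^3 - 21 + 11*s + s^2*9
B) s^3 - 21 + 11*s + s^2*9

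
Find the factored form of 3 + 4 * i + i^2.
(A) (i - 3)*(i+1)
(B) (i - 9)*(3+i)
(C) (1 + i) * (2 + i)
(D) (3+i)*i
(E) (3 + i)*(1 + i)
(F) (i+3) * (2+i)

We need to factor 3 + 4 * i + i^2.
The factored form is (3 + i)*(1 + i).
E) (3 + i)*(1 + i)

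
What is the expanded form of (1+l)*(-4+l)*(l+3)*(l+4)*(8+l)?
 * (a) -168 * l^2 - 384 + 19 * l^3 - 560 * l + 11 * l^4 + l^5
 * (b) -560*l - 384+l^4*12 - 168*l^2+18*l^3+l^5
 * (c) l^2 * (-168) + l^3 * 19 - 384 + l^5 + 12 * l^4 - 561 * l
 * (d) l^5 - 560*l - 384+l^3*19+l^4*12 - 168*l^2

Expanding (1+l)*(-4+l)*(l+3)*(l+4)*(8+l):
= l^5 - 560*l - 384+l^3*19+l^4*12 - 168*l^2
d) l^5 - 560*l - 384+l^3*19+l^4*12 - 168*l^2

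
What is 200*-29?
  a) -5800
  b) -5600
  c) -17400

200 * -29 = -5800
a) -5800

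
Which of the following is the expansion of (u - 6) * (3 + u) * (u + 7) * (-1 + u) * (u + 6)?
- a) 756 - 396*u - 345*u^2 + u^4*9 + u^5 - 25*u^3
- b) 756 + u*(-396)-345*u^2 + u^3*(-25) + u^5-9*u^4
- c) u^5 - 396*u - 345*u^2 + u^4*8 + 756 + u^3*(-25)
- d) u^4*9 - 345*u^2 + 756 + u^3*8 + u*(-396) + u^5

Expanding (u - 6) * (3 + u) * (u + 7) * (-1 + u) * (u + 6):
= 756 - 396*u - 345*u^2 + u^4*9 + u^5 - 25*u^3
a) 756 - 396*u - 345*u^2 + u^4*9 + u^5 - 25*u^3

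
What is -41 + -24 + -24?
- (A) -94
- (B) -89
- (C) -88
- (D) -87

First: -41 + -24 = -65
Then: -65 + -24 = -89
B) -89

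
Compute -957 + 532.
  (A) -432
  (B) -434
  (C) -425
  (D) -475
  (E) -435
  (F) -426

-957 + 532 = -425
C) -425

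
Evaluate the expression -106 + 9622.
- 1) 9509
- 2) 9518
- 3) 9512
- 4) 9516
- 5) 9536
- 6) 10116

-106 + 9622 = 9516
4) 9516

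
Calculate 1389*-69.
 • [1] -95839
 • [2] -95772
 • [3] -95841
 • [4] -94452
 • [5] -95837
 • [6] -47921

1389 * -69 = -95841
3) -95841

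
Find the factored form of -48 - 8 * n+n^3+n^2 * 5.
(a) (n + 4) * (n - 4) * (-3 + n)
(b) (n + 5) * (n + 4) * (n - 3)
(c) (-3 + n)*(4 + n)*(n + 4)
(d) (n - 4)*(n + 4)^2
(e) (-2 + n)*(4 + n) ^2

We need to factor -48 - 8 * n+n^3+n^2 * 5.
The factored form is (-3 + n)*(4 + n)*(n + 4).
c) (-3 + n)*(4 + n)*(n + 4)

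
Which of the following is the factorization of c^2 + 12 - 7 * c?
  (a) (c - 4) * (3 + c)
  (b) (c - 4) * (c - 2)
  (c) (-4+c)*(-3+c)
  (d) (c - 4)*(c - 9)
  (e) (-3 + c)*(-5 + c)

We need to factor c^2 + 12 - 7 * c.
The factored form is (-4+c)*(-3+c).
c) (-4+c)*(-3+c)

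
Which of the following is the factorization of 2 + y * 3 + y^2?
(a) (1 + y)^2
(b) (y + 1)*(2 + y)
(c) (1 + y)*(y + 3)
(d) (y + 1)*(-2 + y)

We need to factor 2 + y * 3 + y^2.
The factored form is (y + 1)*(2 + y).
b) (y + 1)*(2 + y)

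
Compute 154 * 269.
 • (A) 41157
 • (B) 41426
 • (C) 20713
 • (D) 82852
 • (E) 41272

154 * 269 = 41426
B) 41426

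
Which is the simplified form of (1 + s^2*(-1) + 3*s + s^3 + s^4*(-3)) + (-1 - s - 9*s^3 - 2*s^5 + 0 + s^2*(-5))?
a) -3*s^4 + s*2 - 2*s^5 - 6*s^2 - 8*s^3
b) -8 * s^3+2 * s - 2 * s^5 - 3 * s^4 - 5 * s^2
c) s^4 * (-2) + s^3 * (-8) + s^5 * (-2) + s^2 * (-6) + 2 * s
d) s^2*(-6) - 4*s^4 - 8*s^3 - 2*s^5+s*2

Adding the polynomials and combining like terms:
(1 + s^2*(-1) + 3*s + s^3 + s^4*(-3)) + (-1 - s - 9*s^3 - 2*s^5 + 0 + s^2*(-5))
= -3*s^4 + s*2 - 2*s^5 - 6*s^2 - 8*s^3
a) -3*s^4 + s*2 - 2*s^5 - 6*s^2 - 8*s^3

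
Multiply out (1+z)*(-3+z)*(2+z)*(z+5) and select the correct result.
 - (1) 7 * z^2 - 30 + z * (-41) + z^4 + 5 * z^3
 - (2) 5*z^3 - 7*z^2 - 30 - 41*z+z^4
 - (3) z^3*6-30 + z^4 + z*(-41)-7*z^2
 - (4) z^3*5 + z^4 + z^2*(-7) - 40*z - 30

Expanding (1+z)*(-3+z)*(2+z)*(z+5):
= 5*z^3 - 7*z^2 - 30 - 41*z+z^4
2) 5*z^3 - 7*z^2 - 30 - 41*z+z^4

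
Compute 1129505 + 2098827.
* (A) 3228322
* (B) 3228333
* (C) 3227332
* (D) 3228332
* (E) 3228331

1129505 + 2098827 = 3228332
D) 3228332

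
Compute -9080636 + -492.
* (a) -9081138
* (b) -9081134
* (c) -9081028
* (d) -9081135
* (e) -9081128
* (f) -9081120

-9080636 + -492 = -9081128
e) -9081128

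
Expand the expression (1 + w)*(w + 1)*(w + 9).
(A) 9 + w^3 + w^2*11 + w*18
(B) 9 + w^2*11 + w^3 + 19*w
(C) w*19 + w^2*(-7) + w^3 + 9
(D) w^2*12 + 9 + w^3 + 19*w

Expanding (1 + w)*(w + 1)*(w + 9):
= 9 + w^2*11 + w^3 + 19*w
B) 9 + w^2*11 + w^3 + 19*w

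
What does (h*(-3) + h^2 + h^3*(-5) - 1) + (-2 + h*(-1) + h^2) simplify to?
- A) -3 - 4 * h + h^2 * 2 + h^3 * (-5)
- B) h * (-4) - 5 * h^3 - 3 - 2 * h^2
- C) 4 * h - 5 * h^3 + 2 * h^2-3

Adding the polynomials and combining like terms:
(h*(-3) + h^2 + h^3*(-5) - 1) + (-2 + h*(-1) + h^2)
= -3 - 4 * h + h^2 * 2 + h^3 * (-5)
A) -3 - 4 * h + h^2 * 2 + h^3 * (-5)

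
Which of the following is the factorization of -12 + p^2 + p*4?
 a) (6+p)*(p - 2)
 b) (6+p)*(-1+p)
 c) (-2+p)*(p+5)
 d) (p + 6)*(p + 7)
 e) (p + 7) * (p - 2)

We need to factor -12 + p^2 + p*4.
The factored form is (6+p)*(p - 2).
a) (6+p)*(p - 2)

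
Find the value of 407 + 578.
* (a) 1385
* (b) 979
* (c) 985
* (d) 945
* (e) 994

407 + 578 = 985
c) 985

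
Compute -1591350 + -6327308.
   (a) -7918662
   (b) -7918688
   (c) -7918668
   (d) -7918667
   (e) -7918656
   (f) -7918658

-1591350 + -6327308 = -7918658
f) -7918658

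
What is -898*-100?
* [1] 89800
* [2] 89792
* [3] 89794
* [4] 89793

-898 * -100 = 89800
1) 89800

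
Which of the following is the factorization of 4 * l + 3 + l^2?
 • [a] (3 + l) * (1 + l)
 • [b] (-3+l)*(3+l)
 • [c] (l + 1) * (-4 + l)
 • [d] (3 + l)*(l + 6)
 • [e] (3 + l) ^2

We need to factor 4 * l + 3 + l^2.
The factored form is (3 + l) * (1 + l).
a) (3 + l) * (1 + l)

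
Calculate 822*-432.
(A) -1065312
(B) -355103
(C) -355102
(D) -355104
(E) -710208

822 * -432 = -355104
D) -355104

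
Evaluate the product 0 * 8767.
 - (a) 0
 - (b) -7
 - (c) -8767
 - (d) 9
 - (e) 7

0 * 8767 = 0
a) 0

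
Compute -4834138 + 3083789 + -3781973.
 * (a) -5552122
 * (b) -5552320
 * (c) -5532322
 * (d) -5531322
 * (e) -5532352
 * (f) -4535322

First: -4834138 + 3083789 = -1750349
Then: -1750349 + -3781973 = -5532322
c) -5532322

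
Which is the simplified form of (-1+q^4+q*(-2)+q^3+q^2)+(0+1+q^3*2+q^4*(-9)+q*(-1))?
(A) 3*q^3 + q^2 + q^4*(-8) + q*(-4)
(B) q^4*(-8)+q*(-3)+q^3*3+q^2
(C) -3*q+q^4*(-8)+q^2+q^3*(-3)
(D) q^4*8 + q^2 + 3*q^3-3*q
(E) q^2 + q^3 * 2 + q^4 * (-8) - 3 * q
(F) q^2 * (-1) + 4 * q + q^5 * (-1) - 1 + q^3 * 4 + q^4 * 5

Adding the polynomials and combining like terms:
(-1 + q^4 + q*(-2) + q^3 + q^2) + (0 + 1 + q^3*2 + q^4*(-9) + q*(-1))
= q^4*(-8)+q*(-3)+q^3*3+q^2
B) q^4*(-8)+q*(-3)+q^3*3+q^2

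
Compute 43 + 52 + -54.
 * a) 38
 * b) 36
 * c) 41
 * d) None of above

First: 43 + 52 = 95
Then: 95 + -54 = 41
c) 41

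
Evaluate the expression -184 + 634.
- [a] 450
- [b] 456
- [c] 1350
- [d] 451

-184 + 634 = 450
a) 450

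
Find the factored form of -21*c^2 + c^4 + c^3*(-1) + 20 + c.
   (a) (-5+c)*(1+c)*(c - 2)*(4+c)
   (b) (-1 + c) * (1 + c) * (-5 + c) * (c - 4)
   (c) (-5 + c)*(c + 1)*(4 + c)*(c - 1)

We need to factor -21*c^2 + c^4 + c^3*(-1) + 20 + c.
The factored form is (-5 + c)*(c + 1)*(4 + c)*(c - 1).
c) (-5 + c)*(c + 1)*(4 + c)*(c - 1)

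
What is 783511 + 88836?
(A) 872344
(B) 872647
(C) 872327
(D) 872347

783511 + 88836 = 872347
D) 872347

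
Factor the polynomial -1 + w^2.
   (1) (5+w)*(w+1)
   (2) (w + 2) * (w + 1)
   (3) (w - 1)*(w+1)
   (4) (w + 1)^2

We need to factor -1 + w^2.
The factored form is (w - 1)*(w+1).
3) (w - 1)*(w+1)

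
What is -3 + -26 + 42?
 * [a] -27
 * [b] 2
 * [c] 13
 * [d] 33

First: -3 + -26 = -29
Then: -29 + 42 = 13
c) 13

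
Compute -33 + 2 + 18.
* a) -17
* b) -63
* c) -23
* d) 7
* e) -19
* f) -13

First: -33 + 2 = -31
Then: -31 + 18 = -13
f) -13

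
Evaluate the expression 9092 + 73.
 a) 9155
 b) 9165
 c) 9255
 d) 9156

9092 + 73 = 9165
b) 9165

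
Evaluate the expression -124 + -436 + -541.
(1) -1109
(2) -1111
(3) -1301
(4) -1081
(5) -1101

First: -124 + -436 = -560
Then: -560 + -541 = -1101
5) -1101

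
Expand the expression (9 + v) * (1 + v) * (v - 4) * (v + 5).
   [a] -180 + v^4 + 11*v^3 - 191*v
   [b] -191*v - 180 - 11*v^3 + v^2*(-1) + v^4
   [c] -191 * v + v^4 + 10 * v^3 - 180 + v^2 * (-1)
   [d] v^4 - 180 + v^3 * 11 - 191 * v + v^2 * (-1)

Expanding (9 + v) * (1 + v) * (v - 4) * (v + 5):
= v^4 - 180 + v^3 * 11 - 191 * v + v^2 * (-1)
d) v^4 - 180 + v^3 * 11 - 191 * v + v^2 * (-1)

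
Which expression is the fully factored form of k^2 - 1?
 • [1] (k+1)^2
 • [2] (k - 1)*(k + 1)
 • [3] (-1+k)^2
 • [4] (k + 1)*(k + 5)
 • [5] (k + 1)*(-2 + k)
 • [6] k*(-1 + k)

We need to factor k^2 - 1.
The factored form is (k - 1)*(k + 1).
2) (k - 1)*(k + 1)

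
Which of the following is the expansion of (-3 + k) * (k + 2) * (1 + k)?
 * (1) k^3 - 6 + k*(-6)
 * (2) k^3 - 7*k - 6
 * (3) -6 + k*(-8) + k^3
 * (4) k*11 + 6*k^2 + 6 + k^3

Expanding (-3 + k) * (k + 2) * (1 + k):
= k^3 - 7*k - 6
2) k^3 - 7*k - 6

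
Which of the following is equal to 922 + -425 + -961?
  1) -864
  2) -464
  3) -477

First: 922 + -425 = 497
Then: 497 + -961 = -464
2) -464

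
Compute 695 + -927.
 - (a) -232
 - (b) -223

695 + -927 = -232
a) -232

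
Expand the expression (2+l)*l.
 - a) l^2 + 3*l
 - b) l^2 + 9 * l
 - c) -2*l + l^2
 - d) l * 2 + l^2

Expanding (2+l)*l:
= l * 2 + l^2
d) l * 2 + l^2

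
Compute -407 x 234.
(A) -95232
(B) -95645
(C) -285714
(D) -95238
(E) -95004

-407 * 234 = -95238
D) -95238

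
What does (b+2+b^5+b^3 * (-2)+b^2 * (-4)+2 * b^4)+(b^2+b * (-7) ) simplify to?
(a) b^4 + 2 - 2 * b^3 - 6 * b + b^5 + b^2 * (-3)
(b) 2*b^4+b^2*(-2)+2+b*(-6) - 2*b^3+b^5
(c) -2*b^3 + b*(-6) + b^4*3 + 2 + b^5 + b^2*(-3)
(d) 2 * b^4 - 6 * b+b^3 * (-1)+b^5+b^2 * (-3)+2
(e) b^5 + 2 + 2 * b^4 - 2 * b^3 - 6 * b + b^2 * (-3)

Adding the polynomials and combining like terms:
(b + 2 + b^5 + b^3*(-2) + b^2*(-4) + 2*b^4) + (b^2 + b*(-7))
= b^5 + 2 + 2 * b^4 - 2 * b^3 - 6 * b + b^2 * (-3)
e) b^5 + 2 + 2 * b^4 - 2 * b^3 - 6 * b + b^2 * (-3)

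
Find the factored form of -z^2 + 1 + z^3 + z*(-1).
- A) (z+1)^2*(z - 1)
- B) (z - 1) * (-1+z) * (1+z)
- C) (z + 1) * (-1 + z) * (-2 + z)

We need to factor -z^2 + 1 + z^3 + z*(-1).
The factored form is (z - 1) * (-1+z) * (1+z).
B) (z - 1) * (-1+z) * (1+z)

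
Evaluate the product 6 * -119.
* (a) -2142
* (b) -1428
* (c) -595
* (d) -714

6 * -119 = -714
d) -714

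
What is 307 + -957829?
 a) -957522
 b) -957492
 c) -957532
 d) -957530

307 + -957829 = -957522
a) -957522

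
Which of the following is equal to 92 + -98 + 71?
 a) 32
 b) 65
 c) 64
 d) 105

First: 92 + -98 = -6
Then: -6 + 71 = 65
b) 65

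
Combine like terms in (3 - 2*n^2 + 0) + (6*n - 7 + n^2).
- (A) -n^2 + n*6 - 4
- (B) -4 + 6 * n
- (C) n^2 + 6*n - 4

Adding the polynomials and combining like terms:
(3 - 2*n^2 + 0) + (6*n - 7 + n^2)
= -n^2 + n*6 - 4
A) -n^2 + n*6 - 4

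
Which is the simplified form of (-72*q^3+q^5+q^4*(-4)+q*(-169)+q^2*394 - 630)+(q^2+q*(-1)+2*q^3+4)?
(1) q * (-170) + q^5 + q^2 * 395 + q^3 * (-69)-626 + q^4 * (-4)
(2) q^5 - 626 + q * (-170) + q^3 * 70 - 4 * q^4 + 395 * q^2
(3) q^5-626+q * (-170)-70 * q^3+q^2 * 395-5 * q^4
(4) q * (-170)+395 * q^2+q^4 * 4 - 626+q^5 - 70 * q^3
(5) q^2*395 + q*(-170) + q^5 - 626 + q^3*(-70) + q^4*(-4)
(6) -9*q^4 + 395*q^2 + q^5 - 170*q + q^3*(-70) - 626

Adding the polynomials and combining like terms:
(-72*q^3 + q^5 + q^4*(-4) + q*(-169) + q^2*394 - 630) + (q^2 + q*(-1) + 2*q^3 + 4)
= q^2*395 + q*(-170) + q^5 - 626 + q^3*(-70) + q^4*(-4)
5) q^2*395 + q*(-170) + q^5 - 626 + q^3*(-70) + q^4*(-4)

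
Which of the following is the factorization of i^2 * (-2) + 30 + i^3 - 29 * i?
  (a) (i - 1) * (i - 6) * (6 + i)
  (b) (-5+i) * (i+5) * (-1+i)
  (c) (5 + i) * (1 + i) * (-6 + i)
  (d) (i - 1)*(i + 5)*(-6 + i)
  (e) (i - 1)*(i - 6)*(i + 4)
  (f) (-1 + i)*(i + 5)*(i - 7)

We need to factor i^2 * (-2) + 30 + i^3 - 29 * i.
The factored form is (i - 1)*(i + 5)*(-6 + i).
d) (i - 1)*(i + 5)*(-6 + i)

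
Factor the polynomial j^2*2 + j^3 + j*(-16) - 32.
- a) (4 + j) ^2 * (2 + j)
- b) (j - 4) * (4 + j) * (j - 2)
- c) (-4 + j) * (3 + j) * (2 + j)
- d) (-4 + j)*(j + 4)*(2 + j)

We need to factor j^2*2 + j^3 + j*(-16) - 32.
The factored form is (-4 + j)*(j + 4)*(2 + j).
d) (-4 + j)*(j + 4)*(2 + j)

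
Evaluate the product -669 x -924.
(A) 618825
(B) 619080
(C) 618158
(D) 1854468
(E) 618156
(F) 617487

-669 * -924 = 618156
E) 618156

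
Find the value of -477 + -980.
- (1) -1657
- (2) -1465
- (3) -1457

-477 + -980 = -1457
3) -1457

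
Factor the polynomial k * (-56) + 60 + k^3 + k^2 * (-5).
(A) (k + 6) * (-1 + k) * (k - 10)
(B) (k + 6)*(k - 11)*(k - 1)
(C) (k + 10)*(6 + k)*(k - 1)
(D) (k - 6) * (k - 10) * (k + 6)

We need to factor k * (-56) + 60 + k^3 + k^2 * (-5).
The factored form is (k + 6) * (-1 + k) * (k - 10).
A) (k + 6) * (-1 + k) * (k - 10)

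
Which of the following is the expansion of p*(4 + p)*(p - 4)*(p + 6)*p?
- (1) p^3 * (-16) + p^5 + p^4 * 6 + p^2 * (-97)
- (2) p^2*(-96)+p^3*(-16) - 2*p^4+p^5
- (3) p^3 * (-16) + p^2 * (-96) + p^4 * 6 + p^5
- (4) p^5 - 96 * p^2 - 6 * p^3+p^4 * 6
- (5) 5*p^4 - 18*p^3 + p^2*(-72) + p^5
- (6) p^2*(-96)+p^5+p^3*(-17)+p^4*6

Expanding p*(4 + p)*(p - 4)*(p + 6)*p:
= p^3 * (-16) + p^2 * (-96) + p^4 * 6 + p^5
3) p^3 * (-16) + p^2 * (-96) + p^4 * 6 + p^5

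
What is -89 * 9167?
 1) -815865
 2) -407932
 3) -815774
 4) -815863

-89 * 9167 = -815863
4) -815863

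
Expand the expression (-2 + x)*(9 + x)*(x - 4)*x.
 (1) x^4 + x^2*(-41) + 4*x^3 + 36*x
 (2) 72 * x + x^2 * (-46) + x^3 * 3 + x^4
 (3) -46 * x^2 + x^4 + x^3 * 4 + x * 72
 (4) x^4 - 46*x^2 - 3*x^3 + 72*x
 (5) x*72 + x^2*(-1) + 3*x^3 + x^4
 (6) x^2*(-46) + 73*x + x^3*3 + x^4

Expanding (-2 + x)*(9 + x)*(x - 4)*x:
= 72 * x + x^2 * (-46) + x^3 * 3 + x^4
2) 72 * x + x^2 * (-46) + x^3 * 3 + x^4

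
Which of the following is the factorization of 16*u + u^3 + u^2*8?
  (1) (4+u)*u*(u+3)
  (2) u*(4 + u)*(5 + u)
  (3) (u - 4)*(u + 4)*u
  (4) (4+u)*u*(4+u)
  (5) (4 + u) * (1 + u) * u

We need to factor 16*u + u^3 + u^2*8.
The factored form is (4+u)*u*(4+u).
4) (4+u)*u*(4+u)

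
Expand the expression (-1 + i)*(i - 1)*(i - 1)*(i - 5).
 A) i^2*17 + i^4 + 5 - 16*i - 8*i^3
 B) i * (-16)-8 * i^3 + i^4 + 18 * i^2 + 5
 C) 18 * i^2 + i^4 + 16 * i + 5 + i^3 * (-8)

Expanding (-1 + i)*(i - 1)*(i - 1)*(i - 5):
= i * (-16)-8 * i^3 + i^4 + 18 * i^2 + 5
B) i * (-16)-8 * i^3 + i^4 + 18 * i^2 + 5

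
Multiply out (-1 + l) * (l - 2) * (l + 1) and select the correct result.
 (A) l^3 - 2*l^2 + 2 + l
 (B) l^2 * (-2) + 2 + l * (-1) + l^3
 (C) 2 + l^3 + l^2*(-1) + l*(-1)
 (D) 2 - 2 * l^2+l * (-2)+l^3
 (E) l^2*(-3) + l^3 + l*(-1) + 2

Expanding (-1 + l) * (l - 2) * (l + 1):
= l^2 * (-2) + 2 + l * (-1) + l^3
B) l^2 * (-2) + 2 + l * (-1) + l^3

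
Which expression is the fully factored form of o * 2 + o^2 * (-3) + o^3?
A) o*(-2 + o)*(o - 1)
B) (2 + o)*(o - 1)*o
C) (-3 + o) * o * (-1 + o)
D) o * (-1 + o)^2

We need to factor o * 2 + o^2 * (-3) + o^3.
The factored form is o*(-2 + o)*(o - 1).
A) o*(-2 + o)*(o - 1)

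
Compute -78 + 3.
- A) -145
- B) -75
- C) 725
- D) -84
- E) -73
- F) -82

-78 + 3 = -75
B) -75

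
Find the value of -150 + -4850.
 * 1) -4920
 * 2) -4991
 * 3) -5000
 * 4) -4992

-150 + -4850 = -5000
3) -5000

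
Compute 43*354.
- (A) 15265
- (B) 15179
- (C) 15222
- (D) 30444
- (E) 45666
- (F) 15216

43 * 354 = 15222
C) 15222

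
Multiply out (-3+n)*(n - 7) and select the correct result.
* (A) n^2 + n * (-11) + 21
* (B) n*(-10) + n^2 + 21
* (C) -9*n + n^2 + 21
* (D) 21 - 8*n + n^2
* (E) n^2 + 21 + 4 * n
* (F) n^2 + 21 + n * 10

Expanding (-3+n)*(n - 7):
= n*(-10) + n^2 + 21
B) n*(-10) + n^2 + 21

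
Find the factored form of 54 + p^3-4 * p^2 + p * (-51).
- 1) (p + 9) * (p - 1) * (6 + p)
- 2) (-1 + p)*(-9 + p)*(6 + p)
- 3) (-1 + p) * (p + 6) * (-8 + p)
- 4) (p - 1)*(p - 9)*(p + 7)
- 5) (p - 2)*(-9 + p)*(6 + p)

We need to factor 54 + p^3-4 * p^2 + p * (-51).
The factored form is (-1 + p)*(-9 + p)*(6 + p).
2) (-1 + p)*(-9 + p)*(6 + p)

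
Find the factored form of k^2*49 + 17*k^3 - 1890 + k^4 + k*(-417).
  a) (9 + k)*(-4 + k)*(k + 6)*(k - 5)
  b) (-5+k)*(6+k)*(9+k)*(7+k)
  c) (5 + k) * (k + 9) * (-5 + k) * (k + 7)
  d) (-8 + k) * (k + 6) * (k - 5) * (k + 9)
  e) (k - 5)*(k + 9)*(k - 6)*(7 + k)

We need to factor k^2*49 + 17*k^3 - 1890 + k^4 + k*(-417).
The factored form is (-5+k)*(6+k)*(9+k)*(7+k).
b) (-5+k)*(6+k)*(9+k)*(7+k)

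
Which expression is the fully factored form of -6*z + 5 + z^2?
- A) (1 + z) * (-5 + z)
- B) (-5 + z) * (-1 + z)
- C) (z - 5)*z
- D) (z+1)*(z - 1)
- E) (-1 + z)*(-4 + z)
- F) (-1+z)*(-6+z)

We need to factor -6*z + 5 + z^2.
The factored form is (-5 + z) * (-1 + z).
B) (-5 + z) * (-1 + z)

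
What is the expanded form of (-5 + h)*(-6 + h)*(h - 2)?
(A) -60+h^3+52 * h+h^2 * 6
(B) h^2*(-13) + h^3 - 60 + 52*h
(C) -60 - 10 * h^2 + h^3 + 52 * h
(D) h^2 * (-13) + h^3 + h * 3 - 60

Expanding (-5 + h)*(-6 + h)*(h - 2):
= h^2*(-13) + h^3 - 60 + 52*h
B) h^2*(-13) + h^3 - 60 + 52*h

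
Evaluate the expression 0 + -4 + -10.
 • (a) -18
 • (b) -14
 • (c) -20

First: 0 + -4 = -4
Then: -4 + -10 = -14
b) -14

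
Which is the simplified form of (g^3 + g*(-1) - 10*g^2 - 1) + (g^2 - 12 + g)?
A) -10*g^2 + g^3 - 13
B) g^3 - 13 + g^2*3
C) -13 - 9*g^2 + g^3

Adding the polynomials and combining like terms:
(g^3 + g*(-1) - 10*g^2 - 1) + (g^2 - 12 + g)
= -13 - 9*g^2 + g^3
C) -13 - 9*g^2 + g^3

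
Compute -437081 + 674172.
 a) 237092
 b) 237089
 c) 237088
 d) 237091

-437081 + 674172 = 237091
d) 237091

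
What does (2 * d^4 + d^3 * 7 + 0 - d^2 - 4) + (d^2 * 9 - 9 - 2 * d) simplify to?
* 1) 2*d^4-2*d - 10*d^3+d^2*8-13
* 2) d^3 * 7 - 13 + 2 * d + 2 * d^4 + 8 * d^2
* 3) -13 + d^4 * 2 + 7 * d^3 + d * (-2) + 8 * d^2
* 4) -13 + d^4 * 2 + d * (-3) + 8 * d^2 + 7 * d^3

Adding the polynomials and combining like terms:
(2*d^4 + d^3*7 + 0 - d^2 - 4) + (d^2*9 - 9 - 2*d)
= -13 + d^4 * 2 + 7 * d^3 + d * (-2) + 8 * d^2
3) -13 + d^4 * 2 + 7 * d^3 + d * (-2) + 8 * d^2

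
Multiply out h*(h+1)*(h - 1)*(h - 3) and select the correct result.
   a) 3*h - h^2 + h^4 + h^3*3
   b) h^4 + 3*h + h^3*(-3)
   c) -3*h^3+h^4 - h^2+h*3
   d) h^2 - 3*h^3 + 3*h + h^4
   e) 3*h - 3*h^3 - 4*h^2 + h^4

Expanding h*(h+1)*(h - 1)*(h - 3):
= -3*h^3+h^4 - h^2+h*3
c) -3*h^3+h^4 - h^2+h*3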